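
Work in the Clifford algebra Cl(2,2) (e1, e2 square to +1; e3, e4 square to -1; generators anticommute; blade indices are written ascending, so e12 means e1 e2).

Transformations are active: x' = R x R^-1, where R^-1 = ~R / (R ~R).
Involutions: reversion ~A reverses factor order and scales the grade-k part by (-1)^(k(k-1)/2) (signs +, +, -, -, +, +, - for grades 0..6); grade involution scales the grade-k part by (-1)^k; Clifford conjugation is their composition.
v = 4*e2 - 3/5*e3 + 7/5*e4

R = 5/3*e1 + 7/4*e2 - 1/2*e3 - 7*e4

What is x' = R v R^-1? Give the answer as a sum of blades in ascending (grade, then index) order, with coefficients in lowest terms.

~R = 5/3*e1 + 7/4*e2 - 1/2*e3 - 7*e4, and R ~R = -6251/144, so R^-1 = ~R / (-6251/144).
R v = 33/2 + 20/3*e12 - e13 + 7/3*e14 + 19/20*e23 + 609/20*e24 - 49/10*e34
Answer: -7920/6251*e1 - 4760/893*e2 + 30633/31255*e3 + 17509/4465*e4


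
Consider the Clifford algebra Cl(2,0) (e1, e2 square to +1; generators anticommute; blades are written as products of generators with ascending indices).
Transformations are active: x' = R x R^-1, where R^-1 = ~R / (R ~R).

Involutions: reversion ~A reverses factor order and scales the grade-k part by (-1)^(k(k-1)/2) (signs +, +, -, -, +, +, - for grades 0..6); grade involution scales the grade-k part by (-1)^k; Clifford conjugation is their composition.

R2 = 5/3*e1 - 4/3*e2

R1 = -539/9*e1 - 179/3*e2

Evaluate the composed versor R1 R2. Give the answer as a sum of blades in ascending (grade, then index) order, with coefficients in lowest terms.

Distribute over the terms of R1 (each basis-blade product reordered to ascending indices, repeated generators contracted through their squares):
(-539/9*e1) R2 = -2695/27 + 2156/27*e1 e2
(-179/3*e2) R2 = 716/9 + 895/9*e1 e2
Summing the partial products and collecting blades:
Answer: -547/27 + 4841/27*e1 e2


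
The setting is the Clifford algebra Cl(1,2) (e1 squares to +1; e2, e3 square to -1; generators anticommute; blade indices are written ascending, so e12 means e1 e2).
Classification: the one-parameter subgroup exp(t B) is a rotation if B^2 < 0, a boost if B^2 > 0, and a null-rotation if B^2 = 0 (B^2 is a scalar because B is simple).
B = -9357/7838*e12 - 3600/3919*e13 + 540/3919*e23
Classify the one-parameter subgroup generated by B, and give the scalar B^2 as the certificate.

B^2 term by term: the squares give (-9357/7838)^2*(e12)^2 + (-3600/3919)^2*(e13)^2 + (540/3919)^2*(e23)^2 = 87553449/61434244*(+1) + 12960000/15358561*(+1) + 291600/15358561*(-1) = 9/4 (each basis 2-blade squares to minus the product of its generators' squares); cross terms between blades sharing an index anticommute and cancel. So B^2 = 9/4.
Answer: boost, certificate B^2 = 9/4. Check the certificate: B^2 = 9/4, and that sign is decisive whatever form B takes.


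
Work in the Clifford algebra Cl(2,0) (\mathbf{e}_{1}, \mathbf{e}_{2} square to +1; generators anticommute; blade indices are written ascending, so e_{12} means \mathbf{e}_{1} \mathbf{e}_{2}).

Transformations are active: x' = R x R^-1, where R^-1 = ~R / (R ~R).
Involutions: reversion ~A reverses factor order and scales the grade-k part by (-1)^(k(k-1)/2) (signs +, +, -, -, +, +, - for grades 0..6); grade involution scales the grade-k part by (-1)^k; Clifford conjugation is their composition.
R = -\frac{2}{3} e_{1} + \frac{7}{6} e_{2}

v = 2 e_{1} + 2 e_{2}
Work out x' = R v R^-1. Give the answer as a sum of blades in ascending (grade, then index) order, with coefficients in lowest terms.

~R = -\frac{2}{3} e_{1} + \frac{7}{6} e_{2}, and R ~R = \frac{65}{36}, so R^-1 = ~R / (\frac{65}{36}).
R v = 1 - \frac{11}{3} e_{12}
Answer: -\frac{178}{65} e_{1} - \frac{46}{65} e_{2}


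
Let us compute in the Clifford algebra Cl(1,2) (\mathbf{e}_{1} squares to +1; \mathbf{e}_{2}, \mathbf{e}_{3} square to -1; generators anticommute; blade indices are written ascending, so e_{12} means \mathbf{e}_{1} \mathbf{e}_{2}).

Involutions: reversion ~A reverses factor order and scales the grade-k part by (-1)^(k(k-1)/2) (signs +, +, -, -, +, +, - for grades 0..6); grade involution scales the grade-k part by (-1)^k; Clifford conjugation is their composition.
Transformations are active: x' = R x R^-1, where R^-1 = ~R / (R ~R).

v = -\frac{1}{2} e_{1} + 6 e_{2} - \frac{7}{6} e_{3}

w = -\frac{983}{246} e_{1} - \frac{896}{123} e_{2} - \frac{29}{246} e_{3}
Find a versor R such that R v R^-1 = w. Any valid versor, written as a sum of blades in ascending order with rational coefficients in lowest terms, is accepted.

R = v + w = -\frac{553}{123} e_{1} - \frac{158}{123} e_{2} - \frac{158}{123} e_{3} works: the equal norms (-\frac{334}{9}) guarantee its sandwich swaps v into w.
Answer: -\frac{553}{123} e_{1} - \frac{158}{123} e_{2} - \frac{158}{123} e_{3}


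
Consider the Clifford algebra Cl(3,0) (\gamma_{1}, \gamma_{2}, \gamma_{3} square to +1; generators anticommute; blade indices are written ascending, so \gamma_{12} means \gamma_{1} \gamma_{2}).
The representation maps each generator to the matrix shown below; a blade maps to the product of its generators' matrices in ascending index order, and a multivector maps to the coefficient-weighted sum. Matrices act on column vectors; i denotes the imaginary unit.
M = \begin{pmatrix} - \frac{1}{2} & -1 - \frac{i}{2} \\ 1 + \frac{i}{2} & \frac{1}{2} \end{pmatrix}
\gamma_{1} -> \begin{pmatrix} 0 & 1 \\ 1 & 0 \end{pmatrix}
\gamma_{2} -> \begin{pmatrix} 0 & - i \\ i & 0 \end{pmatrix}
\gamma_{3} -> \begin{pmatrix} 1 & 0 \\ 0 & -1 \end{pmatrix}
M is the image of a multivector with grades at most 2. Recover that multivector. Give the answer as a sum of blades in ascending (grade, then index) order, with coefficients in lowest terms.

Method: 1, rho(\gamma_{1}), rho(\gamma_{2}), rho(\gamma_{3}) form a trace-orthogonal basis of the 2x2 complex matrices (tr(X Y) = 2 if X = Y, else 0), so M = m0*1 + m1*rho(\gamma_{1}) + m2*rho(\gamma_{2}) + m3*rho(\gamma_{3}) with m0 = tr(M)/2 = 0, m1 = tr(M rho(\gamma_{1}))/2 = 0, m2 = tr(M rho(\gamma_{2}))/2 = \frac{1}{2} - i, m3 = tr(M rho(\gamma_{3}))/2 = - \frac{1}{2}.
Multiplying table entries, the bivector images are rho(\gamma_{12}) = i*rho(\gamma_{3}), rho(\gamma_{13}) = -i*rho(\gamma_{2}), rho(\gamma_{23}) = i*rho(\gamma_{1}); with real blade coefficients the real parts of m0..m3 are the coefficients of 1, \gamma_{1}, \gamma_{2}, \gamma_{3} and the imaginary parts give the bivectors (\gamma_{23}: Im m1, \gamma_{13}: -Im m2, \gamma_{12}: Im m3).
Answer: \frac{1}{2} \gamma_{2} - \frac{1}{2} \gamma_{3} + \gamma_{13}


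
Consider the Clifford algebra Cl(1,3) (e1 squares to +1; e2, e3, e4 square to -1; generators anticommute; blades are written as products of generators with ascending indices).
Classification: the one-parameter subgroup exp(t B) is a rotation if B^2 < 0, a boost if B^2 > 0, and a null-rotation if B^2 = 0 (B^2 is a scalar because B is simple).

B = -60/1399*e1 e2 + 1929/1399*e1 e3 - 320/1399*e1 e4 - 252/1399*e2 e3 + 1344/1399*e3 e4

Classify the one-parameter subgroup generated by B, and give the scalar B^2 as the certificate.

B^2 term by term: the squares give (-60/1399)^2*(e1 e2)^2 + (1929/1399)^2*(e1 e3)^2 + (-320/1399)^2*(e1 e4)^2 + (-252/1399)^2*(e2 e3)^2 + (1344/1399)^2*(e3 e4)^2 = 3600/1957201*(+1) + 3721041/1957201*(+1) + 102400/1957201*(+1) + 63504/1957201*(-1) + 1806336/1957201*(-1) = 1 (each basis 2-blade squares to minus the product of its generators' squares); cross terms between blades sharing an index anticommute and cancel; the commuting (index-disjoint) pairs give grade-4 terms 2*c*c'*(blade product), which cancel blade by blade — e1 e2 e3 e4: -161280/1957201 + 161280/1957201 = 0 — confirming B is simple. So B^2 = 1.
Answer: boost, certificate B^2 = 1. Check the certificate: B^2 = 1, and that sign is decisive whatever form B takes.


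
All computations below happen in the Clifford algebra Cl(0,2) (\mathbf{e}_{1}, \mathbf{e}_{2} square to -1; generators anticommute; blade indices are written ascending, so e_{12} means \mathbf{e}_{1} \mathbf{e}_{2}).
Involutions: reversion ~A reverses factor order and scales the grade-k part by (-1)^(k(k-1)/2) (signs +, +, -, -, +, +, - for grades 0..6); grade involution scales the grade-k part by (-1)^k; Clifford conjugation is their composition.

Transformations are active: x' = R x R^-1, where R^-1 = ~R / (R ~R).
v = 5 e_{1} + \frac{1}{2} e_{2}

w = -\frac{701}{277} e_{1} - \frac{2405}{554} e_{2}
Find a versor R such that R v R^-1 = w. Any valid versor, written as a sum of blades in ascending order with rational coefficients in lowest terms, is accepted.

Key observation: q(v) = q(w) = -\frac{101}{4} (sandwiches preserve the norm), so R = v + w = \frac{684}{277} e_{1} - \frac{1064}{277} e_{2} works whenever it is invertible — the component of v along it is kept and (v - w)/2 reverses, sending v to w.
Answer: \frac{684}{277} e_{1} - \frac{1064}{277} e_{2}


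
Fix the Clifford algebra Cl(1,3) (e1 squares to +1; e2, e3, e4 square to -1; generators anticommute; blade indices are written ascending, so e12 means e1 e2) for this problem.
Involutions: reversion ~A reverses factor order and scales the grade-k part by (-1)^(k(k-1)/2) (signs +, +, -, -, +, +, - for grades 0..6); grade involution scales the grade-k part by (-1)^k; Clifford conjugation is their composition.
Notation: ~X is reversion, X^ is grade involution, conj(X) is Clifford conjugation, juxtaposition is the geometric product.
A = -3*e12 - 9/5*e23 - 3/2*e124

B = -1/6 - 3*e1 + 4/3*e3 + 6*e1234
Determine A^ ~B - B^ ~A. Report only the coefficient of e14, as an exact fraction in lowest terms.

first term: -33/5*e2 + 9*e3 + 1/2*e12 + 54/5*e14 + 3/10*e23 - 9/2*e24 - 18*e34 + 7/5*e123 - 1/4*e124 - 2*e1234
second term: 33/5*e2 - 9*e3 - 1/2*e12 - 54/5*e14 - 3/10*e23 + 9/2*e24 + 18*e34 + 7/5*e123 - 1/4*e124 - 2*e1234
Answer: 108/5


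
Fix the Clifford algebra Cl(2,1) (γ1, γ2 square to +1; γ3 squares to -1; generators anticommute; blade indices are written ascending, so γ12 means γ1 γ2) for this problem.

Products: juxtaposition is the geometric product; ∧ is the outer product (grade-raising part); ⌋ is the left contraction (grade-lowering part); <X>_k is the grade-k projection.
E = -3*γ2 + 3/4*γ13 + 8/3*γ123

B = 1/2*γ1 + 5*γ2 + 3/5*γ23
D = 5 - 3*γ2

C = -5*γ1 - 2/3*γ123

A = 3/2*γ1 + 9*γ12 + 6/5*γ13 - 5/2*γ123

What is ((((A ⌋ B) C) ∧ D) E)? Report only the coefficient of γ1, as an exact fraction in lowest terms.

step 1: 3/4
step 2: -15/4*γ1 - 1/2*γ123
step 3: -75/4*γ1 + 45/4*γ12 - 5/2*γ123
step 4: -20/3 - 135/4*γ1 + 15/8*γ2 - 705/16*γ3 + 225/4*γ12 - 15/2*γ13 - 935/16*γ23
Answer: -135/4


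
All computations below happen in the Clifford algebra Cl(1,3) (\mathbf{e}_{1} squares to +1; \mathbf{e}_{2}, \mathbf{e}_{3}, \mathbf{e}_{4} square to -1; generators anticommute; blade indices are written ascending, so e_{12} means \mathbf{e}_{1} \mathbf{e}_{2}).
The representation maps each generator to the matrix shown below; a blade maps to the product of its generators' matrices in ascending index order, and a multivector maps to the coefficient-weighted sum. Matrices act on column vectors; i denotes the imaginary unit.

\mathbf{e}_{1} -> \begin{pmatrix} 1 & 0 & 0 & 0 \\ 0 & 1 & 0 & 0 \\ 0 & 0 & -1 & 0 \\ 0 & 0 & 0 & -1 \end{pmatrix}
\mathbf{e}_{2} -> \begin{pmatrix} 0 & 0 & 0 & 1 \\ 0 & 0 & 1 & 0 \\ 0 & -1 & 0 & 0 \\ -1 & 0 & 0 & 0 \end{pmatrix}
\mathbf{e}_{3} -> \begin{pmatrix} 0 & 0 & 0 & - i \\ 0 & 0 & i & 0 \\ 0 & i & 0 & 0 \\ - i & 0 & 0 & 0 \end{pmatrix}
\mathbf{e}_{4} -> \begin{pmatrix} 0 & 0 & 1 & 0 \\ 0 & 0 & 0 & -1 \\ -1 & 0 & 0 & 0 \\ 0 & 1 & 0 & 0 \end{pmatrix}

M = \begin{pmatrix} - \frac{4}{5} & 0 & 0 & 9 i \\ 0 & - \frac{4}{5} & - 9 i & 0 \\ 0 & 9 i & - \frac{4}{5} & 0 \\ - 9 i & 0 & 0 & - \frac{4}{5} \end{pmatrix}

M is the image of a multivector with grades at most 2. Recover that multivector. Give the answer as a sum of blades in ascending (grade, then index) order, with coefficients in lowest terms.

Method: the blade images are trace-orthogonal — tr(rho(e_A) rho(e_B)^-1) = 4 if A = B and 0 otherwise — and rho(e_A)^-1 = (e_A)^2 * rho(e_A) with (e_A)^2 = +1 or -1, so the coefficient of e_A in the preimage is (e_A)^2 * tr(M rho(e_A))/4.
Nonzero projections over blades of grade <= 2: 1: (1)^2 = +1, tr(M 1) = - \frac{16}{5}, coefficient -\frac{4}{5}; e_{13}: (e_{13})^2 = +1, tr(M rho(e_{13})) = -36, coefficient -9. Every other blade of grade <= 2 projects to 0.
Answer: -\frac{4}{5} - 9 e_{13}


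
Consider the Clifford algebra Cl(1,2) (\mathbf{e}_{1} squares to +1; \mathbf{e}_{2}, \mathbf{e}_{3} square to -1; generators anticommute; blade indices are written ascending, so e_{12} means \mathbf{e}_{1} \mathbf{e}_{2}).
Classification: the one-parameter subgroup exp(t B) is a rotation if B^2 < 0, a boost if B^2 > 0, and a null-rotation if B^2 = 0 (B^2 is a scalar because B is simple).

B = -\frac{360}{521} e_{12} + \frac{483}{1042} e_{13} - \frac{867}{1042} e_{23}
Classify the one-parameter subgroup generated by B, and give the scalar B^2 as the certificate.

B^2 term by term: the squares give (-\frac{360}{521})^2*(e_{12})^2 + (\frac{483}{1042})^2*(e_{13})^2 + (-\frac{867}{1042})^2*(e_{23})^2 = \frac{129600}{271441}*(+1) + \frac{233289}{1085764}*(+1) + \frac{751689}{1085764}*(-1) = 0 (each basis 2-blade squares to minus the product of its generators' squares); cross terms between blades sharing an index anticommute and cancel. So B^2 = 0.
Answer: null-rotation, certificate B^2 = 0. Check the certificate: B^2 = 0, and that sign is decisive whatever form B takes.


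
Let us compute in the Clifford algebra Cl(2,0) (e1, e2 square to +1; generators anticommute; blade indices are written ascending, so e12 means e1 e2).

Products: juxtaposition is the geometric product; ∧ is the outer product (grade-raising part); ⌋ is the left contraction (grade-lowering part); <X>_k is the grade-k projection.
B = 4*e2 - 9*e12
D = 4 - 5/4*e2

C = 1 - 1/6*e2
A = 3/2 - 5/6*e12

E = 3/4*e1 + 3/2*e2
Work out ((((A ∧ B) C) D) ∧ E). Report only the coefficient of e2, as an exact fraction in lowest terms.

step 1: 6*e2 - 27/2*e12
step 2: -1 + 9/4*e1 + 6*e2 - 27/2*e12
step 3: -23/2 + 207/8*e1 + 101/4*e2 - 909/16*e12
step 4: -69/8*e1 - 69/4*e2 + 159/8*e12
Answer: -69/4


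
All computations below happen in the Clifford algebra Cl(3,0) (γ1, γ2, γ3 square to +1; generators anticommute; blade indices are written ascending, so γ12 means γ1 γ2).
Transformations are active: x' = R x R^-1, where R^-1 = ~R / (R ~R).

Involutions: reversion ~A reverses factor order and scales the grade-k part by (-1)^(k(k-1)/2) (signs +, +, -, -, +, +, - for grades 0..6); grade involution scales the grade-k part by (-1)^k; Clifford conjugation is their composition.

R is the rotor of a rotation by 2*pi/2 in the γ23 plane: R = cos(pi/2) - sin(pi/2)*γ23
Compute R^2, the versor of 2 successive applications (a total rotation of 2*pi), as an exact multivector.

Because a rotor carries half the rotation angle, composing 2 copies of this γ23-plane rotor multiplies the phase: 2*(pi/2) = pi, hence R^2 = cos(pi) - sin(pi)*γ23.
cos(pi) = -1 and sin(pi) = 0, so R^2 = -1. The total rotation 2*pi is 1 full turn, so every vector returns to itself, yet the rotor is -1, on the OTHER sheet of the double cover (an odd number of 2*pi turns).
Answer: -1


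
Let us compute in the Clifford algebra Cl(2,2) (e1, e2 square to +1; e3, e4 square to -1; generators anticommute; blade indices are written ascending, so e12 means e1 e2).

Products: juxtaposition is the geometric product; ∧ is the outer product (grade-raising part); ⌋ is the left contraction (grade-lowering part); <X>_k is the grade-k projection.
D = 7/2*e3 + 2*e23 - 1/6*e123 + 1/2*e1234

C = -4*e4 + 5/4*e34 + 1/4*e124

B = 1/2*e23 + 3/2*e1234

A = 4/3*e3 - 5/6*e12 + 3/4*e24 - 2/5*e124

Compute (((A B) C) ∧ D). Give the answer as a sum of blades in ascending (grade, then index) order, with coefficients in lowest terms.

step 1: 2/3*e2 + 3/5*e3 - 37/24*e13 + 13/8*e34 - 2*e124 - 1/5*e134
step 2: -81/32 + 1/4*e1 + 13/2*e3 - 3/4*e4 - 8*e12 - 4/5*e13 + 169/96*e14 + 1/20*e23 - 8/3*e24 - 12/5*e34 - 93/32*e123 + 37/6*e134 + 43/96*e234 + 3/20*e1234
step 3: -567/64*e3 + 7/8*e13 - 81/16*e23 + 21/8*e34 - 1733/64*e123 - 1183/192*e134 + 47/6*e234 + 409/192*e1234
Answer: -567/64*e3 + 7/8*e13 - 81/16*e23 + 21/8*e34 - 1733/64*e123 - 1183/192*e134 + 47/6*e234 + 409/192*e1234


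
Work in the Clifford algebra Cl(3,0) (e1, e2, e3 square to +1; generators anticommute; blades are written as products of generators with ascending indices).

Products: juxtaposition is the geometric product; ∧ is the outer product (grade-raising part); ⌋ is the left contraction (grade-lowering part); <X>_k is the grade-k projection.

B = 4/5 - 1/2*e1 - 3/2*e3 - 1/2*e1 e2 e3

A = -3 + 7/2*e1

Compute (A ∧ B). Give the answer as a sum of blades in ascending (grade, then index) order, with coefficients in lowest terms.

step 1: -12/5 + 43/10*e1 + 9/2*e3 - 21/4*e1 e3 + 3/2*e1 e2 e3
Answer: -12/5 + 43/10*e1 + 9/2*e3 - 21/4*e1 e3 + 3/2*e1 e2 e3


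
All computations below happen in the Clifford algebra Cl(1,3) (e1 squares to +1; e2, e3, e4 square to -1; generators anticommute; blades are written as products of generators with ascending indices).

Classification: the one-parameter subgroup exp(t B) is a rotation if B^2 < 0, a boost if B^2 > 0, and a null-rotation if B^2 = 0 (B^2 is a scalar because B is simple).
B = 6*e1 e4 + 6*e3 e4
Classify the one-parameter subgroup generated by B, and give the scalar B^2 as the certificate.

B^2 term by term: the squares give (6)^2*(e1 e4)^2 + (6)^2*(e3 e4)^2 = 36*(+1) + 36*(-1) = 0 (each basis 2-blade squares to minus the product of its generators' squares); cross terms between blades sharing an index anticommute and cancel. So B^2 = 0.
Answer: null-rotation, certificate B^2 = 0. Why this suffices: the scalar 0 survives any versor conjugation, so its sign alone determines the class however B is presented.


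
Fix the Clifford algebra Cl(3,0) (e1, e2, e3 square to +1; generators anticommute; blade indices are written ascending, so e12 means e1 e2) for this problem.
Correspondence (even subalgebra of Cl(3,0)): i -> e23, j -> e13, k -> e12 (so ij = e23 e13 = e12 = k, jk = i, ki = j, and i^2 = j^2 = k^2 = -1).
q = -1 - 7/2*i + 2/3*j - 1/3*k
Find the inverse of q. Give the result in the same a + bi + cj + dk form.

In blades: q = -1 - 1/3*e12 + 2/3*e13 - 7/2*e23.
With qbar = -1 + 1/3*e12 - 2/3*e13 + 7/2*e23 (scalar fixed, mapped units negated), q qbar = 497/36 (the sum of squared coefficients), so q^-1 = qbar / (497/36) = -36/497 + 12/497*e12 - 24/497*e13 + 18/71*e23; translating back:
Answer: -36/497 + 18/71*i - 24/497*j + 12/497*k


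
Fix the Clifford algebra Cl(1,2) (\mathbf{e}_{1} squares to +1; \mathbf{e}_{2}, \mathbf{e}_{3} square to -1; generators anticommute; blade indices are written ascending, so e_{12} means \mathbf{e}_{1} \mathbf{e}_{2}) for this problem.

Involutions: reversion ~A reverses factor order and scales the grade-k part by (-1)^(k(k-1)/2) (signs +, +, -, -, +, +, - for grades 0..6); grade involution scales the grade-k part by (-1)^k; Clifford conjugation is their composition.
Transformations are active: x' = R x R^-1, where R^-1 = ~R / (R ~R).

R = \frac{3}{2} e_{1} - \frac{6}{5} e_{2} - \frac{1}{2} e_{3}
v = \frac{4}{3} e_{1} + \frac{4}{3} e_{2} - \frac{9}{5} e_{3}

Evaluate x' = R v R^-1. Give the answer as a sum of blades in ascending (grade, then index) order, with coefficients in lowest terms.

~R = \frac{3}{2} e_{1} - \frac{6}{5} e_{2} - \frac{1}{2} e_{3}, and R ~R = \frac{14}{25}, so R^-1 = ~R / (\frac{14}{25}).
R v = \frac{27}{10} + \frac{18}{5} e_{12} - \frac{61}{30} e_{13} + \frac{212}{75} e_{23}
Answer: \frac{1103}{84} e_{1} - \frac{271}{21} e_{2} - \frac{423}{140} e_{3}


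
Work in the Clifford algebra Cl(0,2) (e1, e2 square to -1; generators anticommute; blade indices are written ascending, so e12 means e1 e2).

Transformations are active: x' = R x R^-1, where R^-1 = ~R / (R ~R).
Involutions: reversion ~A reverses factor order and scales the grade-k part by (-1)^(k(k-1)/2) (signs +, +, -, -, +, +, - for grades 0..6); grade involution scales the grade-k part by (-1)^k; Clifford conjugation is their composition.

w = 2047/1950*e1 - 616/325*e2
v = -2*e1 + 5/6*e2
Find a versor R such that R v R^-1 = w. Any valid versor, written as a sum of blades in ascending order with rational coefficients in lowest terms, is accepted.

Since q(v) = q(w) = -169/36, the sum R = v + w = -1853/1950*e1 - 2071/1950*e2 does the job whenever invertible.
Answer: -1853/1950*e1 - 2071/1950*e2


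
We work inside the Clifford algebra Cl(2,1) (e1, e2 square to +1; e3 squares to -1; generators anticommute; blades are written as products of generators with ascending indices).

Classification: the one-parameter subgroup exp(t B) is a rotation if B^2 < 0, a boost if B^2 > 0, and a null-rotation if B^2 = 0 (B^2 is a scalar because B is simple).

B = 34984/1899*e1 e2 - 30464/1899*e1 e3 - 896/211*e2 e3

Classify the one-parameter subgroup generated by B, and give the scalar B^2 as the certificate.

B^2 term by term: the squares give (34984/1899)^2*(e1 e2)^2 + (-30464/1899)^2*(e1 e3)^2 + (-896/211)^2*(e2 e3)^2 = 1223880256/3606201*(-1) + 928055296/3606201*(+1) + 802816/44521*(+1) = -64 (each basis 2-blade squares to minus the product of its generators' squares); cross terms between blades sharing an index anticommute and cancel. So B^2 = -64.
Answer: rotation, certificate B^2 = -64. One invariant decides it: the square -64 survives every conjugation, and its sign is exactly the classification.


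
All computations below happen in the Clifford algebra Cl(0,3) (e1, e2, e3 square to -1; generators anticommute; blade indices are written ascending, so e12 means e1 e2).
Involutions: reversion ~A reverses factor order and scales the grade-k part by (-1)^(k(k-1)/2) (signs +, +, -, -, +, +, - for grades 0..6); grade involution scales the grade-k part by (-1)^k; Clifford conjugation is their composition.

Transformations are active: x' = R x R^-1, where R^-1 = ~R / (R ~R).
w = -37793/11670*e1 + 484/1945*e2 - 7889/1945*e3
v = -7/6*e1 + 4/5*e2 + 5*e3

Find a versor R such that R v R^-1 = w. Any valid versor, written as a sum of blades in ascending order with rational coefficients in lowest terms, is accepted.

Take R = v + w = -8568/1945*e1 + 408/389*e2 + 1836/1945*e3. Because q(v) = q(w) = -24301/900, conjugation by R sends v exactly to w.
Answer: -8568/1945*e1 + 408/389*e2 + 1836/1945*e3


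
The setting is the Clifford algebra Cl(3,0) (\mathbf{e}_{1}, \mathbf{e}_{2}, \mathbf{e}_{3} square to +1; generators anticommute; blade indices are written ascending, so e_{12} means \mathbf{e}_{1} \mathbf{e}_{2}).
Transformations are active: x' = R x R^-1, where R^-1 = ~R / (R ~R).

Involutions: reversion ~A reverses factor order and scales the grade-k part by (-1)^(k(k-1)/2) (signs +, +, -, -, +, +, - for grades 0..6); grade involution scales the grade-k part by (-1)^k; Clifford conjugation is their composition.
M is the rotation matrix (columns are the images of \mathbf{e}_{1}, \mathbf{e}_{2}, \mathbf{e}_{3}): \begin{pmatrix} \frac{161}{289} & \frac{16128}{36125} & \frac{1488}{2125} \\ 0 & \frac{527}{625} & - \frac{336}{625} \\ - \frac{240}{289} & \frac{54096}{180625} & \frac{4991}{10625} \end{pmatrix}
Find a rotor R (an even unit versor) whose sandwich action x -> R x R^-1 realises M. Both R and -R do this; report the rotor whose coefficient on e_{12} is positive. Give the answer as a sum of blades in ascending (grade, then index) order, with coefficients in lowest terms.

Method: write R = a + b12*e_{12} + b13*e_{13} + b23*e_{23} with a^2 + b12^2 + b13^2 + b23^2 = 1 (so R^-1 = ~R). Expanding the columns R e_j ~R gives tr M = 4a^2 - 1 and, from the antisymmetric part, M21 - M12 = -4a*b12, M13 - M31 = 4a*b13, M32 - M23 = -4a*b23.
Here tr M = \frac{13511}{7225}, so a^2 = (1 + tr M)/4 = \frac{5184}{7225} and a = ±\frac{72}{85}. Taking a = \frac{72}{85}: M21 - M12 = -\frac{16128}{36125}, M13 - M31 = \frac{55296}{36125}, M32 - M23 = \frac{6048}{7225}, giving b12 = \frac{56}{425}, b13 = \frac{192}{425}, b23 = -\frac{21}{85}, i.e. R = \frac{72}{85} + \frac{56}{425} e_{12} + \frac{192}{425} e_{13} - \frac{21}{85} e_{23}.
Its e_{12} coefficient is already positive.
Answer: \frac{72}{85} + \frac{56}{425} e_{12} + \frac{192}{425} e_{13} - \frac{21}{85} e_{23}. Why the constraint matters: R and -R act identically through the sandwich — M has trace \frac{13511}{7225} either way — so only the sign condition on e_{12} picks one of the two preimages.


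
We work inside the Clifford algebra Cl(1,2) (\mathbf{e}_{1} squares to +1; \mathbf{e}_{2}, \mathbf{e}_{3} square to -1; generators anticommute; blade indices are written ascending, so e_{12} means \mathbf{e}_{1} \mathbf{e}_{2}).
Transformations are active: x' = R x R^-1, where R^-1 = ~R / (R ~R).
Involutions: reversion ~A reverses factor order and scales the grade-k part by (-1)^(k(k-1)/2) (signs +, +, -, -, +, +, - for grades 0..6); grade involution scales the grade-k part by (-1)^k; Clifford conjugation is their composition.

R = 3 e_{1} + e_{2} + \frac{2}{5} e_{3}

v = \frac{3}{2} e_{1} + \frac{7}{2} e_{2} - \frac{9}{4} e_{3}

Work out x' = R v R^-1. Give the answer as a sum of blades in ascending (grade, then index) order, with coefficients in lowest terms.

~R = 3 e_{1} + e_{2} + \frac{2}{5} e_{3}, and R ~R = \frac{196}{25}, so R^-1 = ~R / (\frac{196}{25}).
R v = \frac{19}{10} + 9 e_{12} - \frac{147}{20} e_{13} - \frac{73}{20} e_{23}
Answer: -\frac{9}{196} e_{1} - \frac{591}{196} e_{2} + \frac{479}{196} e_{3}


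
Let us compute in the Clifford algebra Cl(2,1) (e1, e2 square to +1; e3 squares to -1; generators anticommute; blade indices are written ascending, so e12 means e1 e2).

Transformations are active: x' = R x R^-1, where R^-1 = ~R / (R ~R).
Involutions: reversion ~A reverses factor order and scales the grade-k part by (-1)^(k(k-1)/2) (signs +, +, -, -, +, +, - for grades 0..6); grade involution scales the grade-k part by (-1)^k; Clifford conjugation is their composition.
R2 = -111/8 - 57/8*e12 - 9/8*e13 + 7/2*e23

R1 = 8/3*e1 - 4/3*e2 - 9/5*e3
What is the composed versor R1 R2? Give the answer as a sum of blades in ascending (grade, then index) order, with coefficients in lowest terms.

Distribute over the terms of R1 (each basis-blade product reordered to ascending indices, repeated generators contracted through their squares):
(8/3*e1) R2 = -37*e1 - 19*e2 - 3*e3 + 28/3*e123
(-4/3*e2) R2 = -19/2*e1 + 37/2*e2 - 14/3*e3 - 3/2*e123
(-9/5*e3) R2 = 81/40*e1 - 63/10*e2 + 999/40*e3 + 513/40*e123
Summing the partial products and collecting blades:
Answer: -1779/40*e1 - 34/5*e2 + 2077/120*e3 + 2479/120*e123


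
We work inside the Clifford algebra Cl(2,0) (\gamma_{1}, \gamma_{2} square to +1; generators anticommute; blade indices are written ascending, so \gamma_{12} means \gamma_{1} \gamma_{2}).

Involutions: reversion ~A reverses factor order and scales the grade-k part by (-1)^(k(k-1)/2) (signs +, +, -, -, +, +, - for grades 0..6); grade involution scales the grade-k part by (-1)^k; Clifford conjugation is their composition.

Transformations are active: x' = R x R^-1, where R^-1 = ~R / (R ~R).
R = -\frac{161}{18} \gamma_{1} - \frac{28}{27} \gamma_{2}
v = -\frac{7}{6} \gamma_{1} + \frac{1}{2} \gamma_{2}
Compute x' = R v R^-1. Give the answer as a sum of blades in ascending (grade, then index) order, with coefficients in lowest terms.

~R = -\frac{161}{18} \gamma_{1} - \frac{28}{27} \gamma_{2}, and R ~R = \frac{236425}{2916}, so R^-1 = ~R / (\frac{236425}{2916}).
R v = \frac{119}{12} - \frac{1841}{324} \gamma_{12}
Answer: -\frac{29567}{28950} \gamma_{1} - \frac{7273}{9650} \gamma_{2}


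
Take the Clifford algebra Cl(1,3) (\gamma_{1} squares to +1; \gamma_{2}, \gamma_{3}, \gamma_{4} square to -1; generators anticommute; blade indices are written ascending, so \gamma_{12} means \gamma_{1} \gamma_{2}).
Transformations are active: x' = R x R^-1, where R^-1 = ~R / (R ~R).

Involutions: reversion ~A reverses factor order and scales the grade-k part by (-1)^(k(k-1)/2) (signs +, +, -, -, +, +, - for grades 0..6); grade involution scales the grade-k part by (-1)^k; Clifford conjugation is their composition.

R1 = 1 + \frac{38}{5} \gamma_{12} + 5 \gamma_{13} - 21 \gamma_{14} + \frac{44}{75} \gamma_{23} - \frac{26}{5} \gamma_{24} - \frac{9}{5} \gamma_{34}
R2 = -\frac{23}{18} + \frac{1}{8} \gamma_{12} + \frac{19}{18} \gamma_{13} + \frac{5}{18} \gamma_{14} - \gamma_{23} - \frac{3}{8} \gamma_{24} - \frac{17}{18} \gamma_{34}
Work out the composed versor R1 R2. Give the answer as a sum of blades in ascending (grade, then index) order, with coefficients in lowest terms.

Distribute over the grade parts of R1 (each basis-blade product reordered to ascending indices, repeated generators contracted through their squares):
<R1>_0 (= 1) R2 = -\frac{23}{18} + \frac{1}{8} \gamma_{12} + \frac{19}{18} \gamma_{13} + \frac{5}{18} \gamma_{14} - \gamma_{23} - \frac{3}{8} \gamma_{24} - \frac{17}{18} \gamma_{34}
<R1>_2 (= \frac{38}{5} \gamma_{12} + 5 \gamma_{13} - 21 \gamma_{14} + \frac{44}{75} \gamma_{23} - \frac{26}{5} \gamma_{24} - \frac{9}{5} \gamma_{34}) R2 = -\frac{1201}{450} - \frac{32459}{5400} \gamma_{12} + \frac{4864}{225} \gamma_{13} + \frac{2867}{90} \gamma_{14} - \frac{10559}{2700} \gamma_{23} + \frac{23017}{5400} \gamma_{24} - \frac{6002}{225} \gamma_{34} + \frac{11407}{540} \gamma_{1234}
Summing the partial products and collecting blades:
Answer: -\frac{296}{75} - \frac{3973}{675} \gamma_{12} + \frac{3401}{150} \gamma_{13} + \frac{482}{15} \gamma_{14} - \frac{13259}{2700} \gamma_{23} + \frac{2624}{675} \gamma_{24} - \frac{1381}{50} \gamma_{34} + \frac{11407}{540} \gamma_{1234}


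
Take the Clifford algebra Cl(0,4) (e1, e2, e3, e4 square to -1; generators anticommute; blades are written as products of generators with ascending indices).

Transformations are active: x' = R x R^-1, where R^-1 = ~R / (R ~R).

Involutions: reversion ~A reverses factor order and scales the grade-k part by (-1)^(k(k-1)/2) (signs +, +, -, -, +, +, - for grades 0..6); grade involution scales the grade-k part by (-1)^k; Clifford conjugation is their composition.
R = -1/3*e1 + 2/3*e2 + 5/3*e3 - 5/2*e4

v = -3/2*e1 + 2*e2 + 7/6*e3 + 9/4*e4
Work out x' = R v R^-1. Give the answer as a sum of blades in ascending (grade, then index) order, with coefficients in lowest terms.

~R = -1/3*e1 + 2/3*e2 + 5/3*e3 - 5/2*e4, and R ~R = -115/12, so R^-1 = ~R / (-115/12).
R v = 133/72 + 1/3*e1 e2 + 19/9*e1 e3 - 9/2*e1 e4 - 23/9*e2 e3 + 13/2*e2 e4 + 20/3*e3 e4
Answer: 3371/2070*e1 - 2336/1035*e2 - 749/414*e3 - 355/276*e4


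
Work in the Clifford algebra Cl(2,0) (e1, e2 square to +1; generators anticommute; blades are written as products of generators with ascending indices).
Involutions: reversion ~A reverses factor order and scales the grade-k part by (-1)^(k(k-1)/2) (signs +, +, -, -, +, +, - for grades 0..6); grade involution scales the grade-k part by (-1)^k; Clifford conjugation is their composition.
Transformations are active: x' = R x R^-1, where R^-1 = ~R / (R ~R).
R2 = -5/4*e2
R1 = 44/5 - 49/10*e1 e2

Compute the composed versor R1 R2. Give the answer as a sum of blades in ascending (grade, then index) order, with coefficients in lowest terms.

Distribute over the terms of R2 (each basis-blade product reordered to ascending indices, repeated generators contracted through their squares):
R1 (-5/4*e2) = 49/8*e1 - 11*e2
Answer: 49/8*e1 - 11*e2


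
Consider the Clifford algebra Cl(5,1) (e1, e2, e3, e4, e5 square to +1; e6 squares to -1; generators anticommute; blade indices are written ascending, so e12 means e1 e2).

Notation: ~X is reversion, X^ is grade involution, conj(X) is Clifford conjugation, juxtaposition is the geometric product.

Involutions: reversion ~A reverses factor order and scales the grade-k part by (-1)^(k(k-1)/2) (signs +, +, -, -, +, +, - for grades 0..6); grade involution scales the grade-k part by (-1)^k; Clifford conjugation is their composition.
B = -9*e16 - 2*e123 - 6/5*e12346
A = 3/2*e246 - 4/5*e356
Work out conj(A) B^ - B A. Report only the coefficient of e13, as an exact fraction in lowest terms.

first term: -9/5*e13 - 27/2*e124 + 36/5*e135 + 24/25*e1245 - 8/5*e1256 - 3*e1346
second term: 9/5*e13 + 27/2*e124 - 36/5*e135 + 24/25*e1245 + 8/5*e1256 + 3*e1346
Answer: -18/5


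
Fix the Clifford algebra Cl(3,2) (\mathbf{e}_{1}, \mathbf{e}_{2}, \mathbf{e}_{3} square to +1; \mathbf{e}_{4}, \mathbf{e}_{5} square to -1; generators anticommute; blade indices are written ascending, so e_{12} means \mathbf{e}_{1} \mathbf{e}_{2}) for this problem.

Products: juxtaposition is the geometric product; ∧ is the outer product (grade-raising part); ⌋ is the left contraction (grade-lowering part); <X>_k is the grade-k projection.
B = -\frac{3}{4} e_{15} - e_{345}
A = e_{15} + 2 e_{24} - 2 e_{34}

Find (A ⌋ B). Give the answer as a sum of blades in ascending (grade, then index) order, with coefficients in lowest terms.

step 1: -\frac{3}{4} + 2 e_{5}
Answer: -\frac{3}{4} + 2 e_{5}


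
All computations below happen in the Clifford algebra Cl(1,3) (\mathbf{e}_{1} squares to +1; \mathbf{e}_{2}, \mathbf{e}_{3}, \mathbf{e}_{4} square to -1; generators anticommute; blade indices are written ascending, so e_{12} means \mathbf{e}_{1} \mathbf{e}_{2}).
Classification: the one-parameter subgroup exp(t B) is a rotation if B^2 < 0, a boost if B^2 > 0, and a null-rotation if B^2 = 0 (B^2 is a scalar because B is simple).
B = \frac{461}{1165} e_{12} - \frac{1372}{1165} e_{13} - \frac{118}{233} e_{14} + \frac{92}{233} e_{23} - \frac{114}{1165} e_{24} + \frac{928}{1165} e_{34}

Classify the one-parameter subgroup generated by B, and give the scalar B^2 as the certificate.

B^2 term by term: the squares give (\frac{461}{1165})^2*(e_{12})^2 + (-\frac{1372}{1165})^2*(e_{13})^2 + (-\frac{118}{233})^2*(e_{14})^2 + (\frac{92}{233})^2*(e_{23})^2 + (-\frac{114}{1165})^2*(e_{24})^2 + (\frac{928}{1165})^2*(e_{34})^2 = \frac{212521}{1357225}*(+1) + \frac{1882384}{1357225}*(+1) + \frac{13924}{54289}*(+1) + \frac{8464}{54289}*(-1) + \frac{12996}{1357225}*(-1) + \frac{861184}{1357225}*(-1) = 1 (each basis 2-blade squares to minus the product of its generators' squares); cross terms between blades sharing an index anticommute and cancel; the commuting (index-disjoint) pairs give grade-4 terms 2*c*c'*(blade product), which cancel blade by blade — e_{1234}: \frac{855616}{1357225} - \frac{312816}{1357225} - \frac{21712}{54289} = 0 — confirming B is simple. So B^2 = 1.
Answer: boost, certificate B^2 = 1. The scalar 1 is the complete invariant here: its sign names the subgroup type.


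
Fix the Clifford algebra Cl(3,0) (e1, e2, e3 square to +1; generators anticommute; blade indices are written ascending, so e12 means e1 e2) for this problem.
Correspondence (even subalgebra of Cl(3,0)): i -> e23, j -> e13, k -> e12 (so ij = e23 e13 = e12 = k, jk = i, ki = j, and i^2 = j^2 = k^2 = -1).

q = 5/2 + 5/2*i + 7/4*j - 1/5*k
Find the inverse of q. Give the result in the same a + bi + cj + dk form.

In blades: q = 5/2 - 1/5*e12 + 7/4*e13 + 5/2*e23.
With qbar = 5/2 + 1/5*e12 - 7/4*e13 - 5/2*e23 (scalar fixed, mapped units negated), q qbar = 6241/400 (the sum of squared coefficients), so q^-1 = qbar / (6241/400) = 1000/6241 + 80/6241*e12 - 700/6241*e13 - 1000/6241*e23; translating back:
Answer: 1000/6241 - 1000/6241*i - 700/6241*j + 80/6241*k


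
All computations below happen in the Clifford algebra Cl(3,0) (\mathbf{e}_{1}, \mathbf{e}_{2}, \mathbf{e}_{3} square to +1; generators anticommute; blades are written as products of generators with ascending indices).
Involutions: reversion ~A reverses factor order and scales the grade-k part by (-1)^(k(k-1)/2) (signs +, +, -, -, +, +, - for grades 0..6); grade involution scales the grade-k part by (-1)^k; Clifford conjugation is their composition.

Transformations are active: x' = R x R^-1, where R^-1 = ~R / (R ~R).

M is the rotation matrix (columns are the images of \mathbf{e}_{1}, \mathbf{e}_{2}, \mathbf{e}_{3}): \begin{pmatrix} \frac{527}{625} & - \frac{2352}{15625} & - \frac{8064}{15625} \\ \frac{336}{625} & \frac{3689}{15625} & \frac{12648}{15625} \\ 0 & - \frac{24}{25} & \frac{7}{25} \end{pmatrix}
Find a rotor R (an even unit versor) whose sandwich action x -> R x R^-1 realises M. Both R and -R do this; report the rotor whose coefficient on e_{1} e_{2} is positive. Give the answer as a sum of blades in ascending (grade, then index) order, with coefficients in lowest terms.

Method: write R = a + b12*e_{1} e_{2} + b13*e_{1} e_{3} + b23*e_{2} e_{3} with a^2 + b12^2 + b13^2 + b23^2 = 1 (so R^-1 = ~R). Expanding the columns R e_j ~R gives tr M = 4a^2 - 1 and, from the antisymmetric part, M21 - M12 = -4a*b12, M13 - M31 = 4a*b13, M32 - M23 = -4a*b23.
Here tr M = \frac{21239}{15625}, so a^2 = (1 + tr M)/4 = \frac{9216}{15625} and a = ±\frac{96}{125}. Taking a = \frac{96}{125}: M21 - M12 = \frac{10752}{15625}, M13 - M31 = -\frac{8064}{15625}, M32 - M23 = -\frac{27648}{15625}, giving b12 = -\frac{28}{125}, b13 = -\frac{21}{125}, b23 = \frac{72}{125}, i.e. R = \frac{96}{125} - \frac{28}{125} e_{1} e_{2} - \frac{21}{125} e_{1} e_{3} + \frac{72}{125} e_{2} e_{3}.
Its e_{1} e_{2} coefficient is negative, so report the other preimage -R.
Answer: -\frac{96}{125} + \frac{28}{125} e_{1} e_{2} + \frac{21}{125} e_{1} e_{3} - \frac{72}{125} e_{2} e_{3}. Key observation: the double cover Spin(3) -> SO(3) sends R and -R to the same matrix (trace \frac{21239}{15625} here), so the stated sign of the e_{1} e_{2} coefficient is what selects one sheet.


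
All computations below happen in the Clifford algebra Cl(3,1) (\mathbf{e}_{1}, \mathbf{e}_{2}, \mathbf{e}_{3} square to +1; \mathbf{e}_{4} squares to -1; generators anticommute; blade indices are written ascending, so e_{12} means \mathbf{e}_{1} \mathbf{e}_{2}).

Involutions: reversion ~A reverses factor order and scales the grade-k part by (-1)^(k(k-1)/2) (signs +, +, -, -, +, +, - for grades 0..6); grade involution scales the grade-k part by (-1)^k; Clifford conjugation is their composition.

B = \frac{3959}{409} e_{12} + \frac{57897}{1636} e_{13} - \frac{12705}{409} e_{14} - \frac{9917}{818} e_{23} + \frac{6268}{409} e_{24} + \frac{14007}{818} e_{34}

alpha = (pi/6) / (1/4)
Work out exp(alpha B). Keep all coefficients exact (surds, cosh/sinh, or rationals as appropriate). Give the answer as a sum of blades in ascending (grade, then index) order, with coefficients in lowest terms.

B^2 term by term: the squares give (\frac{3959}{409})^2*(e_{12})^2 + (\frac{57897}{1636})^2*(e_{13})^2 + (-\frac{12705}{409})^2*(e_{14})^2 + (-\frac{9917}{818})^2*(e_{23})^2 + (\frac{6268}{409})^2*(e_{24})^2 + (\frac{14007}{818})^2*(e_{34})^2 = \frac{15673681}{167281}*(-1) + \frac{3352062609}{2676496}*(-1) + \frac{161417025}{167281}*(+1) + \frac{98346889}{669124}*(-1) + \frac{39287824}{167281}*(+1) + \frac{196196049}{669124}*(+1) = -\frac{1}{16} (each basis 2-blade squares to minus the product of its generators' squares); cross terms between blades sharing an index anticommute and cancel; the commuting (index-disjoint) pairs give grade-4 terms 2*c*c'*(blade product), which cancel blade by blade — e_{1234}: \frac{55453713}{167281} - \frac{181449198}{167281} + \frac{125995485}{167281} = 0 — confirming B is simple. So B^2 = -\frac{1}{16}.
B^2 = -\frac{1}{16} — a negative square means the series sums to a rotation: l = \frac{1}{4}, alpha*l = \frac{\pi}{6}, so exp(alpha B) = cos(\frac{\pi}{6}) + (sin(\frac{\pi}{6})/(\frac{1}{4}))*B = \frac{\sqrt{3}}{2} + (2)*B.
Answer: \frac{\sqrt{3}}{2} + \frac{7918}{409} e_{12} + \frac{57897}{818} e_{13} - \frac{25410}{409} e_{14} - \frac{9917}{409} e_{23} + \frac{12536}{409} e_{24} + \frac{14007}{409} e_{34}


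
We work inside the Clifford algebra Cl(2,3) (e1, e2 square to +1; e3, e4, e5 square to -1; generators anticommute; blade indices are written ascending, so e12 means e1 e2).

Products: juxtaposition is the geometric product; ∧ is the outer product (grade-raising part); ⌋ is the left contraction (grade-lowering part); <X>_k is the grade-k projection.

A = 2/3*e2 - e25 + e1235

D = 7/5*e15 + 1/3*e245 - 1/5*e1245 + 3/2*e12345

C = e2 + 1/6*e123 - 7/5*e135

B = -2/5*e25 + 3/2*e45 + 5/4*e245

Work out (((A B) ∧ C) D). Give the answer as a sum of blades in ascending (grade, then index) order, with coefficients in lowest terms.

step 1: 2/5 + 5/4*e4 - 4/15*e5 + 2/5*e13 - 3/2*e24 + 5/6*e45 + 5/4*e134 + e245 + 3/2*e1234
step 2: 2/5*e2 - 5/4*e24 + 4/15*e25 - 1/3*e123 - 14/25*e135 + 5/6*e245 + 25/24*e1234 + 2/45*e1235 - 7/4*e1345 - 353/180*e12345
step 3: 959/360 - 1/6*e1 - 21/8*e2 + 5293/4500*e3 - 7/45*e4 + 55/48*e5 - 28/75*e12 + 161/270*e13 + 4/75*e14 + 1/4*e15 - 259/900*e23 - 21/25*e24 - 2197/900*e34 - 5/24*e35 - 11/30*e45 - 7/12*e123 + 7/6*e124 - 14/25*e125 + 56/135*e134 + 55/36*e135 + 2/25*e145 + 12859/4500*e234 - 7/15*e235 - 1/15*e345 - 14/75*e1234 - 7/4*e1245 - 22/45*e1345 - 35/24*e2345
Answer: 959/360 - 1/6*e1 - 21/8*e2 + 5293/4500*e3 - 7/45*e4 + 55/48*e5 - 28/75*e12 + 161/270*e13 + 4/75*e14 + 1/4*e15 - 259/900*e23 - 21/25*e24 - 2197/900*e34 - 5/24*e35 - 11/30*e45 - 7/12*e123 + 7/6*e124 - 14/25*e125 + 56/135*e134 + 55/36*e135 + 2/25*e145 + 12859/4500*e234 - 7/15*e235 - 1/15*e345 - 14/75*e1234 - 7/4*e1245 - 22/45*e1345 - 35/24*e2345
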